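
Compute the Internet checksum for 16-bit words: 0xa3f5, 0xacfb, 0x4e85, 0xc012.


Sum all words (with carry folding):
+ 0xa3f5 = 0xa3f5
+ 0xacfb = 0x50f1
+ 0x4e85 = 0x9f76
+ 0xc012 = 0x5f89
One's complement: ~0x5f89
Checksum = 0xa076


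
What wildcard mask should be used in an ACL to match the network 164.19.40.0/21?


Subnet mask: 255.255.248.0
Wildcard = 255.255.255.255 - subnet mask
255 - 255 = 0
255 - 255 = 0
255 - 248 = 7
255 - 0 = 255
Wildcard: 0.0.7.255


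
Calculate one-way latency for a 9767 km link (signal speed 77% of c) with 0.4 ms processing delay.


Speed = 0.77 * 3e5 km/s = 231000 km/s
Propagation delay = 9767 / 231000 = 0.0423 s = 42.2814 ms
Processing delay = 0.4 ms
Total one-way latency = 42.6814 ms


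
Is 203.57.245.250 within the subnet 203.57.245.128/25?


Subnet network: 203.57.245.128
Test IP AND mask: 203.57.245.128
Yes, 203.57.245.250 is in 203.57.245.128/25


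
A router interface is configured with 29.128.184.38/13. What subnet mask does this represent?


/13 means 13 network bits, 19 host bits
Binary: 11111111111110000000000000000000
Mask: 255.248.0.0


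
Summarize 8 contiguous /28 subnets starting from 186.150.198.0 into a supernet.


Original prefix: /28
Number of subnets: 8 = 2^3
New prefix = 28 - 3 = 25
Supernet: 186.150.198.0/25


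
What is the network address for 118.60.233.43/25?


IP:   01110110.00111100.11101001.00101011
Mask: 11111111.11111111.11111111.10000000
AND operation:
Net:  01110110.00111100.11101001.00000000
Network: 118.60.233.0/25


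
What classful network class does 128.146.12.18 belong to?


First octet: 128
Binary: 10000000
10xxxxxx -> Class B (128-191)
Class B, default mask 255.255.0.0 (/16)


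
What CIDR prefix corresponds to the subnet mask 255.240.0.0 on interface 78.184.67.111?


Binary: 11111111.11110000.00000000.00000000
Count leading 1s
Prefix: /12


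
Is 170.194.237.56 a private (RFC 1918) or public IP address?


RFC 1918 private ranges:
  10.0.0.0/8 (10.0.0.0 - 10.255.255.255)
  172.16.0.0/12 (172.16.0.0 - 172.31.255.255)
  192.168.0.0/16 (192.168.0.0 - 192.168.255.255)
Public (not in any RFC 1918 range)


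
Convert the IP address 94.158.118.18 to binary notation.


94 = 01011110
158 = 10011110
118 = 01110110
18 = 00010010
Binary: 01011110.10011110.01110110.00010010


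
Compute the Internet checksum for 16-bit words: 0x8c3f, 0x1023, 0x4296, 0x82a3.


Sum all words (with carry folding):
+ 0x8c3f = 0x8c3f
+ 0x1023 = 0x9c62
+ 0x4296 = 0xdef8
+ 0x82a3 = 0x619c
One's complement: ~0x619c
Checksum = 0x9e63


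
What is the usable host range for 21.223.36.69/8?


Network: 21.0.0.0
Broadcast: 21.255.255.255
First usable = network + 1
Last usable = broadcast - 1
Range: 21.0.0.1 to 21.255.255.254


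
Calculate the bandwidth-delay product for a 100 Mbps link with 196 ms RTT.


BDP = bandwidth * RTT
= 100 Mbps * 196 ms
= 100 * 1e6 * 196 / 1000 bits
= 19600000 bits
= 2450000 bytes
= 2392.5781 KB
BDP = 19600000 bits (2450000 bytes)


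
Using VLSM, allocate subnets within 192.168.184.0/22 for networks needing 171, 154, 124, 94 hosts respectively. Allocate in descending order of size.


171 hosts -> /24 (254 usable): 192.168.184.0/24
154 hosts -> /24 (254 usable): 192.168.185.0/24
124 hosts -> /25 (126 usable): 192.168.186.0/25
94 hosts -> /25 (126 usable): 192.168.186.128/25
Allocation: 192.168.184.0/24 (171 hosts, 254 usable); 192.168.185.0/24 (154 hosts, 254 usable); 192.168.186.0/25 (124 hosts, 126 usable); 192.168.186.128/25 (94 hosts, 126 usable)


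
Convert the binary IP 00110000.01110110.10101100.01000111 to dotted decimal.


00110000 = 48
01110110 = 118
10101100 = 172
01000111 = 71
IP: 48.118.172.71


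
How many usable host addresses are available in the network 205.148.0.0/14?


Host bits = 32 - 14 = 18
Total addresses = 2^18 = 262144
Usable = total - 2 (network and broadcast)
Usable hosts: 262142


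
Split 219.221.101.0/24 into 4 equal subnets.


New prefix = 24 + 2 = 26
Each subnet has 64 addresses
  219.221.101.0/26
  219.221.101.64/26
  219.221.101.128/26
  219.221.101.192/26
Subnets: 219.221.101.0/26, 219.221.101.64/26, 219.221.101.128/26, 219.221.101.192/26


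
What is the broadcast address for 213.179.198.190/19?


Network: 213.179.192.0/19
Host bits = 13
Set all host bits to 1:
Broadcast: 213.179.223.255


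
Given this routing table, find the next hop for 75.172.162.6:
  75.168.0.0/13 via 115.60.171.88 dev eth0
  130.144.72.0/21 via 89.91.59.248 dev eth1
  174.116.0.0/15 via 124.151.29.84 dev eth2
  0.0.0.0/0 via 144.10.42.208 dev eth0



Longest prefix match for 75.172.162.6:
  /13 75.168.0.0: MATCH
  /21 130.144.72.0: no
  /15 174.116.0.0: no
  /0 0.0.0.0: MATCH
Selected: next-hop 115.60.171.88 via eth0 (matched /13)


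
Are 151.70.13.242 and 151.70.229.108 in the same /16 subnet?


Mask: 255.255.0.0
151.70.13.242 AND mask = 151.70.0.0
151.70.229.108 AND mask = 151.70.0.0
Yes, same subnet (151.70.0.0)


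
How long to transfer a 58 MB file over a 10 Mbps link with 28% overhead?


Effective throughput = 10 * (1 - 28/100) = 7.2 Mbps
File size in Mb = 58 * 8 = 464 Mb
Time = 464 / 7.2
Time = 64.4444 seconds


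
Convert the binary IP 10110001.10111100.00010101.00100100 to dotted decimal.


10110001 = 177
10111100 = 188
00010101 = 21
00100100 = 36
IP: 177.188.21.36


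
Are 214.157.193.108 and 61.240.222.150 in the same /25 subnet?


Mask: 255.255.255.128
214.157.193.108 AND mask = 214.157.193.0
61.240.222.150 AND mask = 61.240.222.128
No, different subnets (214.157.193.0 vs 61.240.222.128)


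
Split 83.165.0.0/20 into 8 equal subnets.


New prefix = 20 + 3 = 23
Each subnet has 512 addresses
  83.165.0.0/23
  83.165.2.0/23
  83.165.4.0/23
  83.165.6.0/23
  83.165.8.0/23
  83.165.10.0/23
  83.165.12.0/23
  83.165.14.0/23
Subnets: 83.165.0.0/23, 83.165.2.0/23, 83.165.4.0/23, 83.165.6.0/23, 83.165.8.0/23, 83.165.10.0/23, 83.165.12.0/23, 83.165.14.0/23


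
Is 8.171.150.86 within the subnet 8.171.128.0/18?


Subnet network: 8.171.128.0
Test IP AND mask: 8.171.128.0
Yes, 8.171.150.86 is in 8.171.128.0/18


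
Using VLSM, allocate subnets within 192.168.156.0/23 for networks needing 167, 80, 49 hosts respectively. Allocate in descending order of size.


167 hosts -> /24 (254 usable): 192.168.156.0/24
80 hosts -> /25 (126 usable): 192.168.157.0/25
49 hosts -> /26 (62 usable): 192.168.157.128/26
Allocation: 192.168.156.0/24 (167 hosts, 254 usable); 192.168.157.0/25 (80 hosts, 126 usable); 192.168.157.128/26 (49 hosts, 62 usable)


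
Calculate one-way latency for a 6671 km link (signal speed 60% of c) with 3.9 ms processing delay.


Speed = 0.6 * 3e5 km/s = 180000 km/s
Propagation delay = 6671 / 180000 = 0.0371 s = 37.0611 ms
Processing delay = 3.9 ms
Total one-way latency = 40.9611 ms


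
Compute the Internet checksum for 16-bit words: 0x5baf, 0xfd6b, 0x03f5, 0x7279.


Sum all words (with carry folding):
+ 0x5baf = 0x5baf
+ 0xfd6b = 0x591b
+ 0x03f5 = 0x5d10
+ 0x7279 = 0xcf89
One's complement: ~0xcf89
Checksum = 0x3076


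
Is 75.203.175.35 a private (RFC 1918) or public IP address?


RFC 1918 private ranges:
  10.0.0.0/8 (10.0.0.0 - 10.255.255.255)
  172.16.0.0/12 (172.16.0.0 - 172.31.255.255)
  192.168.0.0/16 (192.168.0.0 - 192.168.255.255)
Public (not in any RFC 1918 range)


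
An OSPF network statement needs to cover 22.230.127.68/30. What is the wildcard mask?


Subnet mask: 255.255.255.252
Wildcard = 255.255.255.255 - subnet mask
255 - 255 = 0
255 - 255 = 0
255 - 255 = 0
255 - 252 = 3
Wildcard: 0.0.0.3


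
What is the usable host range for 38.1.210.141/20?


Network: 38.1.208.0
Broadcast: 38.1.223.255
First usable = network + 1
Last usable = broadcast - 1
Range: 38.1.208.1 to 38.1.223.254


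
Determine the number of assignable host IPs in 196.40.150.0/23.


Host bits = 32 - 23 = 9
Total addresses = 2^9 = 512
Usable = total - 2 (network and broadcast)
Usable hosts: 510


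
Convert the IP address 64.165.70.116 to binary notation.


64 = 01000000
165 = 10100101
70 = 01000110
116 = 01110100
Binary: 01000000.10100101.01000110.01110100


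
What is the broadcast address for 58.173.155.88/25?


Network: 58.173.155.0/25
Host bits = 7
Set all host bits to 1:
Broadcast: 58.173.155.127


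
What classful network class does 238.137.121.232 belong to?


First octet: 238
Binary: 11101110
1110xxxx -> Class D (224-239)
Class D (multicast), default mask N/A


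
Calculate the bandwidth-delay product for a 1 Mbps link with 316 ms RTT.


BDP = bandwidth * RTT
= 1 Mbps * 316 ms
= 1 * 1e6 * 316 / 1000 bits
= 316000 bits
= 39500 bytes
= 38.5742 KB
BDP = 316000 bits (39500 bytes)


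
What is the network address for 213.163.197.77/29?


IP:   11010101.10100011.11000101.01001101
Mask: 11111111.11111111.11111111.11111000
AND operation:
Net:  11010101.10100011.11000101.01001000
Network: 213.163.197.72/29


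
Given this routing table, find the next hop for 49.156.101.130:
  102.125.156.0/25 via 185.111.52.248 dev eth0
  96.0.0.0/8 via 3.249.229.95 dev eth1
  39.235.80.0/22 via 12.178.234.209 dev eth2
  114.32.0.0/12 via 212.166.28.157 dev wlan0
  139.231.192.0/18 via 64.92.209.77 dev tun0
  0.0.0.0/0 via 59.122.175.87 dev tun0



Longest prefix match for 49.156.101.130:
  /25 102.125.156.0: no
  /8 96.0.0.0: no
  /22 39.235.80.0: no
  /12 114.32.0.0: no
  /18 139.231.192.0: no
  /0 0.0.0.0: MATCH
Selected: next-hop 59.122.175.87 via tun0 (matched /0)


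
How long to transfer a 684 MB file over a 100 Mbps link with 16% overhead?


Effective throughput = 100 * (1 - 16/100) = 84 Mbps
File size in Mb = 684 * 8 = 5472 Mb
Time = 5472 / 84
Time = 65.1429 seconds


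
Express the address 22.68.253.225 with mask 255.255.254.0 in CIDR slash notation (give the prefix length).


Binary: 11111111.11111111.11111110.00000000
Count leading 1s
Prefix: /23


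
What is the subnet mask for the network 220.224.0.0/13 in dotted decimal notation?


/13 means 13 network bits, 19 host bits
Binary: 11111111111110000000000000000000
Mask: 255.248.0.0


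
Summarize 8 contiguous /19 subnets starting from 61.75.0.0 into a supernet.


Original prefix: /19
Number of subnets: 8 = 2^3
New prefix = 19 - 3 = 16
Supernet: 61.75.0.0/16


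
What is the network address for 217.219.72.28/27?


IP:   11011001.11011011.01001000.00011100
Mask: 11111111.11111111.11111111.11100000
AND operation:
Net:  11011001.11011011.01001000.00000000
Network: 217.219.72.0/27


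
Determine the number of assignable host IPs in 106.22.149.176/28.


Host bits = 32 - 28 = 4
Total addresses = 2^4 = 16
Usable = total - 2 (network and broadcast)
Usable hosts: 14


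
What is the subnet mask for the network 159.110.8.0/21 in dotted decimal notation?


/21 means 21 network bits, 11 host bits
Binary: 11111111111111111111100000000000
Mask: 255.255.248.0


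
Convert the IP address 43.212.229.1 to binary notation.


43 = 00101011
212 = 11010100
229 = 11100101
1 = 00000001
Binary: 00101011.11010100.11100101.00000001


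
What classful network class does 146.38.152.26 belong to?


First octet: 146
Binary: 10010010
10xxxxxx -> Class B (128-191)
Class B, default mask 255.255.0.0 (/16)


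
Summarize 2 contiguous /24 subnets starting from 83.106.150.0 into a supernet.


Original prefix: /24
Number of subnets: 2 = 2^1
New prefix = 24 - 1 = 23
Supernet: 83.106.150.0/23


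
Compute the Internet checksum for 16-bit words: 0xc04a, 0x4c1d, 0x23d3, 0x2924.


Sum all words (with carry folding):
+ 0xc04a = 0xc04a
+ 0x4c1d = 0x0c68
+ 0x23d3 = 0x303b
+ 0x2924 = 0x595f
One's complement: ~0x595f
Checksum = 0xa6a0


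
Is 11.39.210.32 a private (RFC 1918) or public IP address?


RFC 1918 private ranges:
  10.0.0.0/8 (10.0.0.0 - 10.255.255.255)
  172.16.0.0/12 (172.16.0.0 - 172.31.255.255)
  192.168.0.0/16 (192.168.0.0 - 192.168.255.255)
Public (not in any RFC 1918 range)


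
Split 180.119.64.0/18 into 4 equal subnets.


New prefix = 18 + 2 = 20
Each subnet has 4096 addresses
  180.119.64.0/20
  180.119.80.0/20
  180.119.96.0/20
  180.119.112.0/20
Subnets: 180.119.64.0/20, 180.119.80.0/20, 180.119.96.0/20, 180.119.112.0/20


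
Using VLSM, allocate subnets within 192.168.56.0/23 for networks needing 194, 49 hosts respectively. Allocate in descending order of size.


194 hosts -> /24 (254 usable): 192.168.56.0/24
49 hosts -> /26 (62 usable): 192.168.57.0/26
Allocation: 192.168.56.0/24 (194 hosts, 254 usable); 192.168.57.0/26 (49 hosts, 62 usable)


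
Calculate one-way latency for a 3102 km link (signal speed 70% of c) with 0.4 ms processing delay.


Speed = 0.7 * 3e5 km/s = 210000 km/s
Propagation delay = 3102 / 210000 = 0.0148 s = 14.7714 ms
Processing delay = 0.4 ms
Total one-way latency = 15.1714 ms


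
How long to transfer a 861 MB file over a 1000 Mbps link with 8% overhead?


Effective throughput = 1000 * (1 - 8/100) = 920 Mbps
File size in Mb = 861 * 8 = 6888 Mb
Time = 6888 / 920
Time = 7.487 seconds


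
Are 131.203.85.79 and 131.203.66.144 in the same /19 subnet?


Mask: 255.255.224.0
131.203.85.79 AND mask = 131.203.64.0
131.203.66.144 AND mask = 131.203.64.0
Yes, same subnet (131.203.64.0)


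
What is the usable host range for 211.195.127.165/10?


Network: 211.192.0.0
Broadcast: 211.255.255.255
First usable = network + 1
Last usable = broadcast - 1
Range: 211.192.0.1 to 211.255.255.254


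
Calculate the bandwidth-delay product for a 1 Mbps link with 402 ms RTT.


BDP = bandwidth * RTT
= 1 Mbps * 402 ms
= 1 * 1e6 * 402 / 1000 bits
= 402000 bits
= 50250 bytes
= 49.0723 KB
BDP = 402000 bits (50250 bytes)


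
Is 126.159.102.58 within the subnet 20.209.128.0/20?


Subnet network: 20.209.128.0
Test IP AND mask: 126.159.96.0
No, 126.159.102.58 is not in 20.209.128.0/20


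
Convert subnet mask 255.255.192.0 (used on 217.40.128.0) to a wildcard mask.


Subnet mask: 255.255.192.0
Wildcard = 255.255.255.255 - subnet mask
255 - 255 = 0
255 - 255 = 0
255 - 192 = 63
255 - 0 = 255
Wildcard: 0.0.63.255


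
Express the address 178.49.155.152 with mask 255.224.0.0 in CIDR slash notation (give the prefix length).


Binary: 11111111.11100000.00000000.00000000
Count leading 1s
Prefix: /11


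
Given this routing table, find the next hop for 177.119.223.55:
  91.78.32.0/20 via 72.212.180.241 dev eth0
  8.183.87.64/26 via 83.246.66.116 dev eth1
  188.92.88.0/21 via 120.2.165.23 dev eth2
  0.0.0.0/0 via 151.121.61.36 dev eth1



Longest prefix match for 177.119.223.55:
  /20 91.78.32.0: no
  /26 8.183.87.64: no
  /21 188.92.88.0: no
  /0 0.0.0.0: MATCH
Selected: next-hop 151.121.61.36 via eth1 (matched /0)


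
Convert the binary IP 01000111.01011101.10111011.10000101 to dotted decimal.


01000111 = 71
01011101 = 93
10111011 = 187
10000101 = 133
IP: 71.93.187.133


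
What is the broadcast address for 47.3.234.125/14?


Network: 47.0.0.0/14
Host bits = 18
Set all host bits to 1:
Broadcast: 47.3.255.255


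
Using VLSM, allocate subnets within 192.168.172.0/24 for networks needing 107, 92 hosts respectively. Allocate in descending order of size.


107 hosts -> /25 (126 usable): 192.168.172.0/25
92 hosts -> /25 (126 usable): 192.168.172.128/25
Allocation: 192.168.172.0/25 (107 hosts, 126 usable); 192.168.172.128/25 (92 hosts, 126 usable)


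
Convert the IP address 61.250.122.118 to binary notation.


61 = 00111101
250 = 11111010
122 = 01111010
118 = 01110110
Binary: 00111101.11111010.01111010.01110110


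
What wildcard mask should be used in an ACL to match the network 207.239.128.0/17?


Subnet mask: 255.255.128.0
Wildcard = 255.255.255.255 - subnet mask
255 - 255 = 0
255 - 255 = 0
255 - 128 = 127
255 - 0 = 255
Wildcard: 0.0.127.255


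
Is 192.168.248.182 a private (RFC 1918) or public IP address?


RFC 1918 private ranges:
  10.0.0.0/8 (10.0.0.0 - 10.255.255.255)
  172.16.0.0/12 (172.16.0.0 - 172.31.255.255)
  192.168.0.0/16 (192.168.0.0 - 192.168.255.255)
Private (in 192.168.0.0/16)


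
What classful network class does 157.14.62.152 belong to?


First octet: 157
Binary: 10011101
10xxxxxx -> Class B (128-191)
Class B, default mask 255.255.0.0 (/16)


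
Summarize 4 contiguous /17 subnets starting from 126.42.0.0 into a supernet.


Original prefix: /17
Number of subnets: 4 = 2^2
New prefix = 17 - 2 = 15
Supernet: 126.42.0.0/15


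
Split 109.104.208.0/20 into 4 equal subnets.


New prefix = 20 + 2 = 22
Each subnet has 1024 addresses
  109.104.208.0/22
  109.104.212.0/22
  109.104.216.0/22
  109.104.220.0/22
Subnets: 109.104.208.0/22, 109.104.212.0/22, 109.104.216.0/22, 109.104.220.0/22


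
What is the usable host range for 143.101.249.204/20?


Network: 143.101.240.0
Broadcast: 143.101.255.255
First usable = network + 1
Last usable = broadcast - 1
Range: 143.101.240.1 to 143.101.255.254


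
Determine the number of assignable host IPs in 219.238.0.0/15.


Host bits = 32 - 15 = 17
Total addresses = 2^17 = 131072
Usable = total - 2 (network and broadcast)
Usable hosts: 131070


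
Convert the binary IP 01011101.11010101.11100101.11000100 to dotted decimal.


01011101 = 93
11010101 = 213
11100101 = 229
11000100 = 196
IP: 93.213.229.196


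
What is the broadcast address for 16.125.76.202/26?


Network: 16.125.76.192/26
Host bits = 6
Set all host bits to 1:
Broadcast: 16.125.76.255


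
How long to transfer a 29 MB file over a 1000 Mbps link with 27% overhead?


Effective throughput = 1000 * (1 - 27/100) = 730 Mbps
File size in Mb = 29 * 8 = 232 Mb
Time = 232 / 730
Time = 0.3178 seconds


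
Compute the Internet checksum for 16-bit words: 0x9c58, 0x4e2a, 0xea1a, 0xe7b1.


Sum all words (with carry folding):
+ 0x9c58 = 0x9c58
+ 0x4e2a = 0xea82
+ 0xea1a = 0xd49d
+ 0xe7b1 = 0xbc4f
One's complement: ~0xbc4f
Checksum = 0x43b0


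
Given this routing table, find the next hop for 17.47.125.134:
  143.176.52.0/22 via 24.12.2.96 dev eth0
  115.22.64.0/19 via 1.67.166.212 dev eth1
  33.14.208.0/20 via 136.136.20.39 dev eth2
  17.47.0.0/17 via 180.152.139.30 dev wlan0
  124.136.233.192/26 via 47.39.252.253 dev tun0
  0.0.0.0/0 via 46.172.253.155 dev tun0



Longest prefix match for 17.47.125.134:
  /22 143.176.52.0: no
  /19 115.22.64.0: no
  /20 33.14.208.0: no
  /17 17.47.0.0: MATCH
  /26 124.136.233.192: no
  /0 0.0.0.0: MATCH
Selected: next-hop 180.152.139.30 via wlan0 (matched /17)


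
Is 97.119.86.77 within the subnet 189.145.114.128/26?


Subnet network: 189.145.114.128
Test IP AND mask: 97.119.86.64
No, 97.119.86.77 is not in 189.145.114.128/26


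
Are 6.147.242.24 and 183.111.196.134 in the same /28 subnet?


Mask: 255.255.255.240
6.147.242.24 AND mask = 6.147.242.16
183.111.196.134 AND mask = 183.111.196.128
No, different subnets (6.147.242.16 vs 183.111.196.128)


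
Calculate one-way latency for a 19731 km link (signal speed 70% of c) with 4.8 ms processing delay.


Speed = 0.7 * 3e5 km/s = 210000 km/s
Propagation delay = 19731 / 210000 = 0.094 s = 93.9571 ms
Processing delay = 4.8 ms
Total one-way latency = 98.7571 ms


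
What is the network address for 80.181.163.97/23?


IP:   01010000.10110101.10100011.01100001
Mask: 11111111.11111111.11111110.00000000
AND operation:
Net:  01010000.10110101.10100010.00000000
Network: 80.181.162.0/23


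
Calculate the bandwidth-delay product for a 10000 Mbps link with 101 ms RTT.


BDP = bandwidth * RTT
= 10000 Mbps * 101 ms
= 10000 * 1e6 * 101 / 1000 bits
= 1010000000 bits
= 126250000 bytes
= 123291.0156 KB
BDP = 1010000000 bits (126250000 bytes)


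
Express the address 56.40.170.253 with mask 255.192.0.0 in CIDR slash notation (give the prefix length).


Binary: 11111111.11000000.00000000.00000000
Count leading 1s
Prefix: /10


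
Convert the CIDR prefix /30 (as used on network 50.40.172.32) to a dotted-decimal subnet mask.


/30 means 30 network bits, 2 host bits
Binary: 11111111111111111111111111111100
Mask: 255.255.255.252


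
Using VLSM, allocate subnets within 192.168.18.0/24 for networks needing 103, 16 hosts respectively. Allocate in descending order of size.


103 hosts -> /25 (126 usable): 192.168.18.0/25
16 hosts -> /27 (30 usable): 192.168.18.128/27
Allocation: 192.168.18.0/25 (103 hosts, 126 usable); 192.168.18.128/27 (16 hosts, 30 usable)


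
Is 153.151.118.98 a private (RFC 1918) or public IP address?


RFC 1918 private ranges:
  10.0.0.0/8 (10.0.0.0 - 10.255.255.255)
  172.16.0.0/12 (172.16.0.0 - 172.31.255.255)
  192.168.0.0/16 (192.168.0.0 - 192.168.255.255)
Public (not in any RFC 1918 range)


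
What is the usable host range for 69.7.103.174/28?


Network: 69.7.103.160
Broadcast: 69.7.103.175
First usable = network + 1
Last usable = broadcast - 1
Range: 69.7.103.161 to 69.7.103.174


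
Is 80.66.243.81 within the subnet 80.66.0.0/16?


Subnet network: 80.66.0.0
Test IP AND mask: 80.66.0.0
Yes, 80.66.243.81 is in 80.66.0.0/16


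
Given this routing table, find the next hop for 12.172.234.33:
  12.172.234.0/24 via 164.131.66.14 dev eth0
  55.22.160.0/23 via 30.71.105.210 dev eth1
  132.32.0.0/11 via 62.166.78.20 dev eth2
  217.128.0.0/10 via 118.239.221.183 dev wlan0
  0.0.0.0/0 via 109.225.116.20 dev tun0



Longest prefix match for 12.172.234.33:
  /24 12.172.234.0: MATCH
  /23 55.22.160.0: no
  /11 132.32.0.0: no
  /10 217.128.0.0: no
  /0 0.0.0.0: MATCH
Selected: next-hop 164.131.66.14 via eth0 (matched /24)


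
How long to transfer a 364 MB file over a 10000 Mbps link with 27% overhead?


Effective throughput = 10000 * (1 - 27/100) = 7300 Mbps
File size in Mb = 364 * 8 = 2912 Mb
Time = 2912 / 7300
Time = 0.3989 seconds


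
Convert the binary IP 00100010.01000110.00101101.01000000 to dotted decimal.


00100010 = 34
01000110 = 70
00101101 = 45
01000000 = 64
IP: 34.70.45.64


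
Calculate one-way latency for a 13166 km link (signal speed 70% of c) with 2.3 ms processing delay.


Speed = 0.7 * 3e5 km/s = 210000 km/s
Propagation delay = 13166 / 210000 = 0.0627 s = 62.6952 ms
Processing delay = 2.3 ms
Total one-way latency = 64.9952 ms


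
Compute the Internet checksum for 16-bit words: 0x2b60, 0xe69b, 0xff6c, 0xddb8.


Sum all words (with carry folding):
+ 0x2b60 = 0x2b60
+ 0xe69b = 0x11fc
+ 0xff6c = 0x1169
+ 0xddb8 = 0xef21
One's complement: ~0xef21
Checksum = 0x10de


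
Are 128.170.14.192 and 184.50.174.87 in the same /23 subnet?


Mask: 255.255.254.0
128.170.14.192 AND mask = 128.170.14.0
184.50.174.87 AND mask = 184.50.174.0
No, different subnets (128.170.14.0 vs 184.50.174.0)


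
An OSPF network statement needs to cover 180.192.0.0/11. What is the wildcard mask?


Subnet mask: 255.224.0.0
Wildcard = 255.255.255.255 - subnet mask
255 - 255 = 0
255 - 224 = 31
255 - 0 = 255
255 - 0 = 255
Wildcard: 0.31.255.255


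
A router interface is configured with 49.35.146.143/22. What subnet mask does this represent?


/22 means 22 network bits, 10 host bits
Binary: 11111111111111111111110000000000
Mask: 255.255.252.0


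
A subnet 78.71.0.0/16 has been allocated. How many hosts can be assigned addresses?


Host bits = 32 - 16 = 16
Total addresses = 2^16 = 65536
Usable = total - 2 (network and broadcast)
Usable hosts: 65534


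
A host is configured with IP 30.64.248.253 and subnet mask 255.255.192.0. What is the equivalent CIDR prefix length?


Binary: 11111111.11111111.11000000.00000000
Count leading 1s
Prefix: /18


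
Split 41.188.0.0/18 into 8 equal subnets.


New prefix = 18 + 3 = 21
Each subnet has 2048 addresses
  41.188.0.0/21
  41.188.8.0/21
  41.188.16.0/21
  41.188.24.0/21
  41.188.32.0/21
  41.188.40.0/21
  41.188.48.0/21
  41.188.56.0/21
Subnets: 41.188.0.0/21, 41.188.8.0/21, 41.188.16.0/21, 41.188.24.0/21, 41.188.32.0/21, 41.188.40.0/21, 41.188.48.0/21, 41.188.56.0/21


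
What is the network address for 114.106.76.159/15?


IP:   01110010.01101010.01001100.10011111
Mask: 11111111.11111110.00000000.00000000
AND operation:
Net:  01110010.01101010.00000000.00000000
Network: 114.106.0.0/15


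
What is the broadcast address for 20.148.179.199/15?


Network: 20.148.0.0/15
Host bits = 17
Set all host bits to 1:
Broadcast: 20.149.255.255


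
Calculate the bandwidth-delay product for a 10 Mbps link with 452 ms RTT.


BDP = bandwidth * RTT
= 10 Mbps * 452 ms
= 10 * 1e6 * 452 / 1000 bits
= 4520000 bits
= 565000 bytes
= 551.7578 KB
BDP = 4520000 bits (565000 bytes)


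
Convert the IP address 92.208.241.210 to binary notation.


92 = 01011100
208 = 11010000
241 = 11110001
210 = 11010010
Binary: 01011100.11010000.11110001.11010010


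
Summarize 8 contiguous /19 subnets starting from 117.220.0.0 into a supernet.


Original prefix: /19
Number of subnets: 8 = 2^3
New prefix = 19 - 3 = 16
Supernet: 117.220.0.0/16


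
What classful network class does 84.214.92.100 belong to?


First octet: 84
Binary: 01010100
0xxxxxxx -> Class A (1-126)
Class A, default mask 255.0.0.0 (/8)


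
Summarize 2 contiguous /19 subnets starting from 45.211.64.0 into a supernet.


Original prefix: /19
Number of subnets: 2 = 2^1
New prefix = 19 - 1 = 18
Supernet: 45.211.64.0/18


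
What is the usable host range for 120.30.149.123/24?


Network: 120.30.149.0
Broadcast: 120.30.149.255
First usable = network + 1
Last usable = broadcast - 1
Range: 120.30.149.1 to 120.30.149.254


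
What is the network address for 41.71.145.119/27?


IP:   00101001.01000111.10010001.01110111
Mask: 11111111.11111111.11111111.11100000
AND operation:
Net:  00101001.01000111.10010001.01100000
Network: 41.71.145.96/27


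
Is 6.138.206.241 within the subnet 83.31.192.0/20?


Subnet network: 83.31.192.0
Test IP AND mask: 6.138.192.0
No, 6.138.206.241 is not in 83.31.192.0/20


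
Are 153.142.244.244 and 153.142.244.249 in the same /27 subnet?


Mask: 255.255.255.224
153.142.244.244 AND mask = 153.142.244.224
153.142.244.249 AND mask = 153.142.244.224
Yes, same subnet (153.142.244.224)


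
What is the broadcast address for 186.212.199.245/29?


Network: 186.212.199.240/29
Host bits = 3
Set all host bits to 1:
Broadcast: 186.212.199.247


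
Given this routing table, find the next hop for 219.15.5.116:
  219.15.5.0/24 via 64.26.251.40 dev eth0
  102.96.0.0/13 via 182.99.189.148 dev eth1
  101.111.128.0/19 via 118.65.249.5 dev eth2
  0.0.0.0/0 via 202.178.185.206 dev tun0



Longest prefix match for 219.15.5.116:
  /24 219.15.5.0: MATCH
  /13 102.96.0.0: no
  /19 101.111.128.0: no
  /0 0.0.0.0: MATCH
Selected: next-hop 64.26.251.40 via eth0 (matched /24)


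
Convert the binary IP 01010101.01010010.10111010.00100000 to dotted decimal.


01010101 = 85
01010010 = 82
10111010 = 186
00100000 = 32
IP: 85.82.186.32


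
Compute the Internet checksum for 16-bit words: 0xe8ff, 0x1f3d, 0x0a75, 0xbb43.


Sum all words (with carry folding):
+ 0xe8ff = 0xe8ff
+ 0x1f3d = 0x083d
+ 0x0a75 = 0x12b2
+ 0xbb43 = 0xcdf5
One's complement: ~0xcdf5
Checksum = 0x320a


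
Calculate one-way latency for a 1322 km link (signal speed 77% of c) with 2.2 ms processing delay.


Speed = 0.77 * 3e5 km/s = 231000 km/s
Propagation delay = 1322 / 231000 = 0.0057 s = 5.7229 ms
Processing delay = 2.2 ms
Total one-way latency = 7.9229 ms


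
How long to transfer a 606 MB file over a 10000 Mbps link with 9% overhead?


Effective throughput = 10000 * (1 - 9/100) = 9100 Mbps
File size in Mb = 606 * 8 = 4848 Mb
Time = 4848 / 9100
Time = 0.5327 seconds


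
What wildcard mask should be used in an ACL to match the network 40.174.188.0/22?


Subnet mask: 255.255.252.0
Wildcard = 255.255.255.255 - subnet mask
255 - 255 = 0
255 - 255 = 0
255 - 252 = 3
255 - 0 = 255
Wildcard: 0.0.3.255


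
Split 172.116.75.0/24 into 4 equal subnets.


New prefix = 24 + 2 = 26
Each subnet has 64 addresses
  172.116.75.0/26
  172.116.75.64/26
  172.116.75.128/26
  172.116.75.192/26
Subnets: 172.116.75.0/26, 172.116.75.64/26, 172.116.75.128/26, 172.116.75.192/26


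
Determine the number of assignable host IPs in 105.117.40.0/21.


Host bits = 32 - 21 = 11
Total addresses = 2^11 = 2048
Usable = total - 2 (network and broadcast)
Usable hosts: 2046


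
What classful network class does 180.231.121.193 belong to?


First octet: 180
Binary: 10110100
10xxxxxx -> Class B (128-191)
Class B, default mask 255.255.0.0 (/16)


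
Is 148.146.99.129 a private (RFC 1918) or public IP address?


RFC 1918 private ranges:
  10.0.0.0/8 (10.0.0.0 - 10.255.255.255)
  172.16.0.0/12 (172.16.0.0 - 172.31.255.255)
  192.168.0.0/16 (192.168.0.0 - 192.168.255.255)
Public (not in any RFC 1918 range)


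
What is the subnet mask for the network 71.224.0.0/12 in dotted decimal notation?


/12 means 12 network bits, 20 host bits
Binary: 11111111111100000000000000000000
Mask: 255.240.0.0


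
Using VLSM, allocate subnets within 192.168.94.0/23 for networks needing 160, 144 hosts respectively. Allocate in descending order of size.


160 hosts -> /24 (254 usable): 192.168.94.0/24
144 hosts -> /24 (254 usable): 192.168.95.0/24
Allocation: 192.168.94.0/24 (160 hosts, 254 usable); 192.168.95.0/24 (144 hosts, 254 usable)


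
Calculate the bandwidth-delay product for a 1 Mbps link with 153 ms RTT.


BDP = bandwidth * RTT
= 1 Mbps * 153 ms
= 1 * 1e6 * 153 / 1000 bits
= 153000 bits
= 19125 bytes
= 18.6768 KB
BDP = 153000 bits (19125 bytes)


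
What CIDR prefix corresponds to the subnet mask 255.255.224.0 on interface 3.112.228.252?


Binary: 11111111.11111111.11100000.00000000
Count leading 1s
Prefix: /19


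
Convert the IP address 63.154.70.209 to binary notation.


63 = 00111111
154 = 10011010
70 = 01000110
209 = 11010001
Binary: 00111111.10011010.01000110.11010001


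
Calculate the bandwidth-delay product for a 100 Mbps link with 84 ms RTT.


BDP = bandwidth * RTT
= 100 Mbps * 84 ms
= 100 * 1e6 * 84 / 1000 bits
= 8400000 bits
= 1050000 bytes
= 1025.3906 KB
BDP = 8400000 bits (1050000 bytes)


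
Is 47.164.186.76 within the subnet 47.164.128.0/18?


Subnet network: 47.164.128.0
Test IP AND mask: 47.164.128.0
Yes, 47.164.186.76 is in 47.164.128.0/18


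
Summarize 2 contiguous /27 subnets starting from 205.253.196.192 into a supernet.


Original prefix: /27
Number of subnets: 2 = 2^1
New prefix = 27 - 1 = 26
Supernet: 205.253.196.192/26


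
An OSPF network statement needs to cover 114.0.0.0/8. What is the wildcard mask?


Subnet mask: 255.0.0.0
Wildcard = 255.255.255.255 - subnet mask
255 - 255 = 0
255 - 0 = 255
255 - 0 = 255
255 - 0 = 255
Wildcard: 0.255.255.255


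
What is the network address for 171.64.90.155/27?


IP:   10101011.01000000.01011010.10011011
Mask: 11111111.11111111.11111111.11100000
AND operation:
Net:  10101011.01000000.01011010.10000000
Network: 171.64.90.128/27


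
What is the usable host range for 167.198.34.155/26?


Network: 167.198.34.128
Broadcast: 167.198.34.191
First usable = network + 1
Last usable = broadcast - 1
Range: 167.198.34.129 to 167.198.34.190


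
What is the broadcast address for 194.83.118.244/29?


Network: 194.83.118.240/29
Host bits = 3
Set all host bits to 1:
Broadcast: 194.83.118.247


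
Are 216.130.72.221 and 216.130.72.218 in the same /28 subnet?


Mask: 255.255.255.240
216.130.72.221 AND mask = 216.130.72.208
216.130.72.218 AND mask = 216.130.72.208
Yes, same subnet (216.130.72.208)


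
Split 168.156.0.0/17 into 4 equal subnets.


New prefix = 17 + 2 = 19
Each subnet has 8192 addresses
  168.156.0.0/19
  168.156.32.0/19
  168.156.64.0/19
  168.156.96.0/19
Subnets: 168.156.0.0/19, 168.156.32.0/19, 168.156.64.0/19, 168.156.96.0/19


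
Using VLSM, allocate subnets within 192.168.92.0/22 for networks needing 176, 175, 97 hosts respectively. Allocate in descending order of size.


176 hosts -> /24 (254 usable): 192.168.92.0/24
175 hosts -> /24 (254 usable): 192.168.93.0/24
97 hosts -> /25 (126 usable): 192.168.94.0/25
Allocation: 192.168.92.0/24 (176 hosts, 254 usable); 192.168.93.0/24 (175 hosts, 254 usable); 192.168.94.0/25 (97 hosts, 126 usable)


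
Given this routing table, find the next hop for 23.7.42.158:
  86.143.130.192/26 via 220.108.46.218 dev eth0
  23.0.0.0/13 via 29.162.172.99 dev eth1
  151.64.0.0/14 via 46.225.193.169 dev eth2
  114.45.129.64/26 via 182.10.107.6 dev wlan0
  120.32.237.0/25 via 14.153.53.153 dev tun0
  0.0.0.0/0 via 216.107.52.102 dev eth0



Longest prefix match for 23.7.42.158:
  /26 86.143.130.192: no
  /13 23.0.0.0: MATCH
  /14 151.64.0.0: no
  /26 114.45.129.64: no
  /25 120.32.237.0: no
  /0 0.0.0.0: MATCH
Selected: next-hop 29.162.172.99 via eth1 (matched /13)


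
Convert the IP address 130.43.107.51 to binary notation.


130 = 10000010
43 = 00101011
107 = 01101011
51 = 00110011
Binary: 10000010.00101011.01101011.00110011


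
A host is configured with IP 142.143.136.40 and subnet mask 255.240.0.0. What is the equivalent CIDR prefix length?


Binary: 11111111.11110000.00000000.00000000
Count leading 1s
Prefix: /12


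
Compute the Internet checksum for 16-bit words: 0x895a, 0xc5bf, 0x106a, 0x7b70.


Sum all words (with carry folding):
+ 0x895a = 0x895a
+ 0xc5bf = 0x4f1a
+ 0x106a = 0x5f84
+ 0x7b70 = 0xdaf4
One's complement: ~0xdaf4
Checksum = 0x250b


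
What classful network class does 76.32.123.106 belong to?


First octet: 76
Binary: 01001100
0xxxxxxx -> Class A (1-126)
Class A, default mask 255.0.0.0 (/8)


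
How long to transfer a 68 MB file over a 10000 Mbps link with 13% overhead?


Effective throughput = 10000 * (1 - 13/100) = 8700 Mbps
File size in Mb = 68 * 8 = 544 Mb
Time = 544 / 8700
Time = 0.0625 seconds


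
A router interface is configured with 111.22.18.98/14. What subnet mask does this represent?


/14 means 14 network bits, 18 host bits
Binary: 11111111111111000000000000000000
Mask: 255.252.0.0


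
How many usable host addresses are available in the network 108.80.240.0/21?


Host bits = 32 - 21 = 11
Total addresses = 2^11 = 2048
Usable = total - 2 (network and broadcast)
Usable hosts: 2046


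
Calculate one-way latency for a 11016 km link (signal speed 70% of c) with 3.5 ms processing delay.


Speed = 0.7 * 3e5 km/s = 210000 km/s
Propagation delay = 11016 / 210000 = 0.0525 s = 52.4571 ms
Processing delay = 3.5 ms
Total one-way latency = 55.9571 ms


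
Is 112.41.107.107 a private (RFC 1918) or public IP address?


RFC 1918 private ranges:
  10.0.0.0/8 (10.0.0.0 - 10.255.255.255)
  172.16.0.0/12 (172.16.0.0 - 172.31.255.255)
  192.168.0.0/16 (192.168.0.0 - 192.168.255.255)
Public (not in any RFC 1918 range)


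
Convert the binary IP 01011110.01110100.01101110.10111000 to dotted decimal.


01011110 = 94
01110100 = 116
01101110 = 110
10111000 = 184
IP: 94.116.110.184


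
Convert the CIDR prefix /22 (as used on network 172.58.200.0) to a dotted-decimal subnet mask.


/22 means 22 network bits, 10 host bits
Binary: 11111111111111111111110000000000
Mask: 255.255.252.0


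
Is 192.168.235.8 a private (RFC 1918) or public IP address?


RFC 1918 private ranges:
  10.0.0.0/8 (10.0.0.0 - 10.255.255.255)
  172.16.0.0/12 (172.16.0.0 - 172.31.255.255)
  192.168.0.0/16 (192.168.0.0 - 192.168.255.255)
Private (in 192.168.0.0/16)


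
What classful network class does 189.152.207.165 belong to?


First octet: 189
Binary: 10111101
10xxxxxx -> Class B (128-191)
Class B, default mask 255.255.0.0 (/16)


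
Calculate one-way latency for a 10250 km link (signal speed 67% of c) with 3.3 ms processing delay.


Speed = 0.67 * 3e5 km/s = 201000 km/s
Propagation delay = 10250 / 201000 = 0.051 s = 50.995 ms
Processing delay = 3.3 ms
Total one-way latency = 54.295 ms


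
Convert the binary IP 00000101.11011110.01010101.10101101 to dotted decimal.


00000101 = 5
11011110 = 222
01010101 = 85
10101101 = 173
IP: 5.222.85.173


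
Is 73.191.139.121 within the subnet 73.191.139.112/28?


Subnet network: 73.191.139.112
Test IP AND mask: 73.191.139.112
Yes, 73.191.139.121 is in 73.191.139.112/28


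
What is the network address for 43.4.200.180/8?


IP:   00101011.00000100.11001000.10110100
Mask: 11111111.00000000.00000000.00000000
AND operation:
Net:  00101011.00000000.00000000.00000000
Network: 43.0.0.0/8


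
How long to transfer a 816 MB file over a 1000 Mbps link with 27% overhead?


Effective throughput = 1000 * (1 - 27/100) = 730 Mbps
File size in Mb = 816 * 8 = 6528 Mb
Time = 6528 / 730
Time = 8.9425 seconds


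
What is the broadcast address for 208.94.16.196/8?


Network: 208.0.0.0/8
Host bits = 24
Set all host bits to 1:
Broadcast: 208.255.255.255


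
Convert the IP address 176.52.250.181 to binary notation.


176 = 10110000
52 = 00110100
250 = 11111010
181 = 10110101
Binary: 10110000.00110100.11111010.10110101


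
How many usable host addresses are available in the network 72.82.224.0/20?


Host bits = 32 - 20 = 12
Total addresses = 2^12 = 4096
Usable = total - 2 (network and broadcast)
Usable hosts: 4094


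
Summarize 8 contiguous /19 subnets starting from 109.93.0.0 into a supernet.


Original prefix: /19
Number of subnets: 8 = 2^3
New prefix = 19 - 3 = 16
Supernet: 109.93.0.0/16


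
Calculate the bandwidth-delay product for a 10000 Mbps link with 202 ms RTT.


BDP = bandwidth * RTT
= 10000 Mbps * 202 ms
= 10000 * 1e6 * 202 / 1000 bits
= 2020000000 bits
= 252500000 bytes
= 246582.0312 KB
BDP = 2020000000 bits (252500000 bytes)


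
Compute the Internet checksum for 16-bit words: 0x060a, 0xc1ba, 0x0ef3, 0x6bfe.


Sum all words (with carry folding):
+ 0x060a = 0x060a
+ 0xc1ba = 0xc7c4
+ 0x0ef3 = 0xd6b7
+ 0x6bfe = 0x42b6
One's complement: ~0x42b6
Checksum = 0xbd49


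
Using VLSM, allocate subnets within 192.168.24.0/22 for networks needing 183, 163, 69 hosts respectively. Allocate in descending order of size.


183 hosts -> /24 (254 usable): 192.168.24.0/24
163 hosts -> /24 (254 usable): 192.168.25.0/24
69 hosts -> /25 (126 usable): 192.168.26.0/25
Allocation: 192.168.24.0/24 (183 hosts, 254 usable); 192.168.25.0/24 (163 hosts, 254 usable); 192.168.26.0/25 (69 hosts, 126 usable)


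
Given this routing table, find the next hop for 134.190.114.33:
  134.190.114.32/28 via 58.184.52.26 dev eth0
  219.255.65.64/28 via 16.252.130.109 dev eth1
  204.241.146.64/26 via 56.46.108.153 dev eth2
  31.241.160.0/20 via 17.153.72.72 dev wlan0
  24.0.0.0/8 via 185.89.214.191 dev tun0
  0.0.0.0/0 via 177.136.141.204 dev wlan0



Longest prefix match for 134.190.114.33:
  /28 134.190.114.32: MATCH
  /28 219.255.65.64: no
  /26 204.241.146.64: no
  /20 31.241.160.0: no
  /8 24.0.0.0: no
  /0 0.0.0.0: MATCH
Selected: next-hop 58.184.52.26 via eth0 (matched /28)


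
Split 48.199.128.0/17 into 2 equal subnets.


New prefix = 17 + 1 = 18
Each subnet has 16384 addresses
  48.199.128.0/18
  48.199.192.0/18
Subnets: 48.199.128.0/18, 48.199.192.0/18


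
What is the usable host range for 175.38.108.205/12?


Network: 175.32.0.0
Broadcast: 175.47.255.255
First usable = network + 1
Last usable = broadcast - 1
Range: 175.32.0.1 to 175.47.255.254


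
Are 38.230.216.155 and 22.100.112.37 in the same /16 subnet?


Mask: 255.255.0.0
38.230.216.155 AND mask = 38.230.0.0
22.100.112.37 AND mask = 22.100.0.0
No, different subnets (38.230.0.0 vs 22.100.0.0)


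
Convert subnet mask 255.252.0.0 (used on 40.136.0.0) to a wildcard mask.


Subnet mask: 255.252.0.0
Wildcard = 255.255.255.255 - subnet mask
255 - 255 = 0
255 - 252 = 3
255 - 0 = 255
255 - 0 = 255
Wildcard: 0.3.255.255


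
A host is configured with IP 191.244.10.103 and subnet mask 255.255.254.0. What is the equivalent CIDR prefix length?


Binary: 11111111.11111111.11111110.00000000
Count leading 1s
Prefix: /23


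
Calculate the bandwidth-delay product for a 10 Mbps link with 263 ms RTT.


BDP = bandwidth * RTT
= 10 Mbps * 263 ms
= 10 * 1e6 * 263 / 1000 bits
= 2630000 bits
= 328750 bytes
= 321.0449 KB
BDP = 2630000 bits (328750 bytes)
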